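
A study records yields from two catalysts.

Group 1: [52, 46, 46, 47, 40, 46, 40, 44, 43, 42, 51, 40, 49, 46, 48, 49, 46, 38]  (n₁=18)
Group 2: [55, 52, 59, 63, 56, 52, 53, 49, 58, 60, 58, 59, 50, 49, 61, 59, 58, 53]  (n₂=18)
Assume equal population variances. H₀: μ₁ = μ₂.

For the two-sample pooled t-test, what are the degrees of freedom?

degrees of freedom = 34

df = n₁ + n₂ − 2 = 18 + 18 − 2 = 34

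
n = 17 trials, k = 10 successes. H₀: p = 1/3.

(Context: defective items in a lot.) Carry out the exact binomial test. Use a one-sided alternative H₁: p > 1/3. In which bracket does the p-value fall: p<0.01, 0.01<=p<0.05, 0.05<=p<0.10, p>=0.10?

p-value bracket: 0.01<=p<0.05

Exact binomial: n=17, k=10, p₀=1/3=0.3333
P(X≥10) from Σ C(n,i)·p₀^i·(1−p₀)^(n−i)
p-value (one-sided, H₁ greater) = 0.02728
→ bracket: 0.01<=p<0.05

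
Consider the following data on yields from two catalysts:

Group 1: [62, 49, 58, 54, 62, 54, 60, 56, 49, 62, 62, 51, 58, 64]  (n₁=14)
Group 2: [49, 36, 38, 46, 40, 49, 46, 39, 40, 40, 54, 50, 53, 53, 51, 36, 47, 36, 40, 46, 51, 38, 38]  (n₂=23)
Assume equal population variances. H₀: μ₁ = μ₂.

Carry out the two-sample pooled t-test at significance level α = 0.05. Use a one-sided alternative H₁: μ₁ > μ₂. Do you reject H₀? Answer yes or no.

reject H₀: yes

x̄₁=57.214, s₁=5.132, n₁=14
x̄₂=44.174, s₂=6.235, n₂=23
s_p² = [13·5.132² + 22·6.235²]/35 = 34.2189
SE = √(s_p²·(1/14+1/23)) = 1.9829
t = (57.214−44.174)/1.9829 = 6.5763
df = 35
p-value (one-sided, H₁ greater) = 0.00000
At α=0.05: p < α → reject H₀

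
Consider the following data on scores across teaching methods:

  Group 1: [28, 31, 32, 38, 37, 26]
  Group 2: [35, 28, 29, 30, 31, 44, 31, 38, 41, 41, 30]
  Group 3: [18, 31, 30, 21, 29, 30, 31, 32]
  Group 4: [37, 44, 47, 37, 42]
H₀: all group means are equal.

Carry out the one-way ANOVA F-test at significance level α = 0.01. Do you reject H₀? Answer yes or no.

Group means [32.00, 34.36, 27.75, 41.40], grand mean 33.300
SSB = Σnᵢ(x̄ᵢ−x̄)² = 597.055; SSW = ΣΣ(x−x̄ᵢ)² = 707.245
MSB = 597.055/3 = 199.0182; MSW = 707.245/26 = 27.2017
F = MSB/MSW = 7.3164
df = (3, 26)
p-value (upper-tail) = 0.00103
At α=0.01: p < α → reject H₀

reject H₀: yes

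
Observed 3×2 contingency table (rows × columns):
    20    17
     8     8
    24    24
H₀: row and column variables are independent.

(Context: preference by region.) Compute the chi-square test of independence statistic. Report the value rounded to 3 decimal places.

Row totals [37, 16, 48], col totals [52, 49], n=101
χ² = (20−19.05)²/19.05 + (17−17.95)²/17.95 + (8−8.24)²/8.24 + (8−7.76)²/7.76 + (24−24.71)²/24.71 + (24−23.29)²/23.29 = 0.1543
df = 2

test statistic = 0.154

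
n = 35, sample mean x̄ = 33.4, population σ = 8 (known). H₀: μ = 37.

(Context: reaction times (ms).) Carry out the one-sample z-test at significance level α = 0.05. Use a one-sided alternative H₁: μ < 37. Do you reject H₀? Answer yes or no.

reject H₀: yes

SE = σ/√n = 8/√35 = 1.3522
z = (x̄−μ₀)/SE = (33.4−37)/1.3522 = -2.6622
p-value (one-sided, H₁ less) = 0.00388
At α=0.05: p < α → reject H₀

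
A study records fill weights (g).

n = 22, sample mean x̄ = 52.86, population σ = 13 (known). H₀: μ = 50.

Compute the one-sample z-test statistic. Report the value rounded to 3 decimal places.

test statistic = 1.032

SE = σ/√n = 13/√22 = 2.7716
z = (x̄−μ₀)/SE = (52.86−50)/2.7716 = 1.0319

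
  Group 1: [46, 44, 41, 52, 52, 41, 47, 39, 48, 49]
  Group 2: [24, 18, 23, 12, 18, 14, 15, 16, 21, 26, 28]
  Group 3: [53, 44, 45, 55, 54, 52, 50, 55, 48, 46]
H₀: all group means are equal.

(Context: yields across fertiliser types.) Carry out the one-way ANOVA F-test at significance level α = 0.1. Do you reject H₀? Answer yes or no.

Group means [45.90, 19.55, 50.20], grand mean 37.935
SSB = Σnᵢ(x̄ᵢ−x̄)² = 5858.644; SSW = ΣΣ(x−x̄ᵢ)² = 621.227
MSB = 5858.644/2 = 2929.3218; MSW = 621.227/28 = 22.1867
F = MSB/MSW = 132.0306
df = (2, 28)
p-value (upper-tail) = 0.00000
At α=0.1: p < α → reject H₀

reject H₀: yes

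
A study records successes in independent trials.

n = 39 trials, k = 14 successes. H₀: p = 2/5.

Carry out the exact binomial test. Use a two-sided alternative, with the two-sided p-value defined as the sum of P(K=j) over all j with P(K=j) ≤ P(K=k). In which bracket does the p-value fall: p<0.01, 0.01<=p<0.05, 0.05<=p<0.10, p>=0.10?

Exact binomial: n=39, k=14, p₀=2/5=0.4000
P(X=j) = C(n,j)·p₀^j·(1−p₀)^(n−j); p = Σ P(X=j) over j with P(X=j) ≤ P(X=14)
p-value (two-sided) = 0.62881
→ bracket: p>=0.10

p-value bracket: p>=0.10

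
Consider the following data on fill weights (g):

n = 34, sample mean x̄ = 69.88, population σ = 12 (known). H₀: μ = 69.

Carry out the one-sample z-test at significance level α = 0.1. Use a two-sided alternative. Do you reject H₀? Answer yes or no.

reject H₀: no

SE = σ/√n = 12/√34 = 2.0580
z = (x̄−μ₀)/SE = (69.88−69)/2.0580 = 0.4276
p-value (two-sided) = 0.66894
At α=0.1: p ≥ α → fail to reject H₀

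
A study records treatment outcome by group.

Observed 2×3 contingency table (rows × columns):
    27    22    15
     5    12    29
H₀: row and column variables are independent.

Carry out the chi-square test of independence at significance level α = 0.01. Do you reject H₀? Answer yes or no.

Row totals [64, 46], col totals [32, 34, 44], n=110
χ² = (27−18.62)²/18.62 + (22−19.78)²/19.78 + (15−25.60)²/25.60 + (5−13.38)²/13.38 + (12−14.22)²/14.22 + (29−18.40)²/18.40 = 20.1139
df = 2
p-value (upper-tail) = 0.00004
At α=0.01: p < α → reject H₀

reject H₀: yes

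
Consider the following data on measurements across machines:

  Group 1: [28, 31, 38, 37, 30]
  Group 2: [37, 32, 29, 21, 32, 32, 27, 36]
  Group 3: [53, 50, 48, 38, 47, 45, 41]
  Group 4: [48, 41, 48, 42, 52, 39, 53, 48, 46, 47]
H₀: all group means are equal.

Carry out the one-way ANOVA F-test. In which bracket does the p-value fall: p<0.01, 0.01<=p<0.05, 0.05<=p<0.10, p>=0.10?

Group means [32.80, 30.75, 46.00, 46.40], grand mean 39.867
SSB = Σnᵢ(x̄ᵢ−x̄)² = 1604.767; SSW = ΣΣ(x−x̄ᵢ)² = 608.700
MSB = 1604.767/3 = 534.9222; MSW = 608.700/26 = 23.4115
F = MSB/MSW = 22.8487
df = (3, 26)
p-value (upper-tail) = 0.00000
→ bracket: p<0.01

p-value bracket: p<0.01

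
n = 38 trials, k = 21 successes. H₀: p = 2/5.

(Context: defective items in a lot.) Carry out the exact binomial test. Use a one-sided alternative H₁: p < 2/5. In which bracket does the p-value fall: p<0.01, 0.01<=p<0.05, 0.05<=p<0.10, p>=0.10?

p-value bracket: p>=0.10

Exact binomial: n=38, k=21, p₀=2/5=0.4000
P(X≤21) from Σ C(n,i)·p₀^i·(1−p₀)^(n−i)
p-value (one-sided, H₁ less) = 0.98054
→ bracket: p>=0.10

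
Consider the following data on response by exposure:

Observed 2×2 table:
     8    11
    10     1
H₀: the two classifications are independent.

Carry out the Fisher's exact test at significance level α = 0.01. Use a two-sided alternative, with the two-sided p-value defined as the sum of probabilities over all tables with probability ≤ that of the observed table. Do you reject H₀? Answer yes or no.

reject H₀: no

Margins: r₁=19, r₂=11, c₁=18, c₂=12, n=30
p_obs = C(19,8)·C(11,10)/C(30,18); sum pmf over tables with pmf ≤ p_obs
p-value (two-sided) = 0.01823
At α=0.01: p ≥ α → fail to reject H₀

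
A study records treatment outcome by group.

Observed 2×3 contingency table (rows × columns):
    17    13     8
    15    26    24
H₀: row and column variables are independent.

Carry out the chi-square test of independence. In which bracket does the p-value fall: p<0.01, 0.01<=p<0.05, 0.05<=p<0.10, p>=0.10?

Row totals [38, 65], col totals [32, 39, 32], n=103
χ² = (17−11.81)²/11.81 + (13−14.39)²/14.39 + (8−11.81)²/11.81 + (15−20.19)²/20.19 + (26−24.61)²/24.61 + (24−20.19)²/20.19 = 5.7777
df = 2
p-value (upper-tail) = 0.05564
→ bracket: 0.05<=p<0.10

p-value bracket: 0.05<=p<0.10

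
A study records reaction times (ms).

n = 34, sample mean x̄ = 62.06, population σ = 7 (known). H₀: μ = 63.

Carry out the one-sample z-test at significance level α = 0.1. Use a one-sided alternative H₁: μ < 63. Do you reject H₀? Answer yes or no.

SE = σ/√n = 7/√34 = 1.2005
z = (x̄−μ₀)/SE = (62.06−63)/1.2005 = -0.7830
p-value (one-sided, H₁ less) = 0.21681
At α=0.1: p ≥ α → fail to reject H₀

reject H₀: no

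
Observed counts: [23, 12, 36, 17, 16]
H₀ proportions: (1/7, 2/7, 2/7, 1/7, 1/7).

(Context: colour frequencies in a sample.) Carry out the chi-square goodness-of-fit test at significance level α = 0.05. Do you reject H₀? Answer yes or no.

n = 104; E_i = n·p_i = [14.86, 29.71, 29.71, 14.86, 14.86]
χ² = (23−14.86)²/14.86 + (12−29.71)²/29.71 + (36−29.71)²/29.71 + (17−14.86)²/14.86 + (16−14.86)²/14.86 = 16.7500
df = 4
p-value (upper-tail) = 0.00216
At α=0.05: p < α → reject H₀

reject H₀: yes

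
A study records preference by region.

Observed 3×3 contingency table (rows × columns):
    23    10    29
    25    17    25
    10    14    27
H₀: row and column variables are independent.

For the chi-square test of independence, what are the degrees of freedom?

degrees of freedom = 4

df = (r−1)(c−1) = (3−1)·(3−1) = 4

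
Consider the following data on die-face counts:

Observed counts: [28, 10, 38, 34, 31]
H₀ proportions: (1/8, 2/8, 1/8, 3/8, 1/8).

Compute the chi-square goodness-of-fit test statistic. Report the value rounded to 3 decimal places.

test statistic = 64.636

n = 141; E_i = n·p_i = [17.62, 35.25, 17.62, 52.88, 17.62]
χ² = (28−17.62)²/17.62 + (10−35.25)²/35.25 + (38−17.62)²/17.62 + (34−52.88)²/52.88 + (31−17.62)²/17.62 = 64.6359
df = 4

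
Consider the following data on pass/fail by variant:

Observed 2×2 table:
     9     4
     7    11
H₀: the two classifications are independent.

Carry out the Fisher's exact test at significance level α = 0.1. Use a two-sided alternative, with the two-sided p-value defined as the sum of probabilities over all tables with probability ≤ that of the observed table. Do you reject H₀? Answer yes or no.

reject H₀: no

Margins: r₁=13, r₂=18, c₁=16, c₂=15, n=31
p_obs = C(13,9)·C(18,7)/C(31,16); sum pmf over tables with pmf ≤ p_obs
p-value (two-sided) = 0.14888
At α=0.1: p ≥ α → fail to reject H₀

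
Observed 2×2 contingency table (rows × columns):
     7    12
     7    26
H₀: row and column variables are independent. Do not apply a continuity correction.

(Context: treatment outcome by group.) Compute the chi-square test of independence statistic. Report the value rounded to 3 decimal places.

Row totals [19, 33], col totals [14, 38], n=52
χ² = (7−5.12)²/5.12 + (12−13.88)²/13.88 + (7−8.88)²/8.88 + (26−24.12)²/24.12 = 1.4972
df = 1

test statistic = 1.497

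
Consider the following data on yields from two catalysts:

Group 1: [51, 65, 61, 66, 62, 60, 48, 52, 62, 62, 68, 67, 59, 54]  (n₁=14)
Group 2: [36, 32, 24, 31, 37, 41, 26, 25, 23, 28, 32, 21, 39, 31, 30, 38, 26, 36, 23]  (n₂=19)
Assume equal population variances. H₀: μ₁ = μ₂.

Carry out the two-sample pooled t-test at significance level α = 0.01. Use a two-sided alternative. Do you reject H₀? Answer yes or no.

reject H₀: yes

x̄₁=59.786, s₁=6.278, n₁=14
x̄₂=30.474, s₂=6.095, n₂=19
s_p² = [13·6.278² + 18·6.095²]/31 = 38.0998
SE = √(s_p²·(1/14+1/19)) = 2.1741
t = (59.786−30.474)/2.1741 = 13.4824
df = 31
p-value (two-sided) = 0.00000
At α=0.01: p < α → reject H₀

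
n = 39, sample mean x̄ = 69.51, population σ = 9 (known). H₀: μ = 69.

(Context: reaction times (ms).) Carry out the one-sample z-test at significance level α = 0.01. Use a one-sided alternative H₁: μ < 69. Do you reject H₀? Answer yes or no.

reject H₀: no

SE = σ/√n = 9/√39 = 1.4412
z = (x̄−μ₀)/SE = (69.51−69)/1.4412 = 0.3539
p-value (one-sided, H₁ less) = 0.63829
At α=0.01: p ≥ α → fail to reject H₀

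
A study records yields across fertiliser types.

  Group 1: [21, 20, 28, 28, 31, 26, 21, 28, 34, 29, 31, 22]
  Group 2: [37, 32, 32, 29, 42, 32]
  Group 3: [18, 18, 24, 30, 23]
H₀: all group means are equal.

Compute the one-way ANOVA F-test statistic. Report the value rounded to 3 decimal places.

test statistic = 8.665

Group means [26.58, 34.00, 22.60], grand mean 27.652
SSB = Σnᵢ(x̄ᵢ−x̄)² = 383.101; SSW = ΣΣ(x−x̄ᵢ)² = 442.117
MSB = 383.101/2 = 191.5504; MSW = 442.117/20 = 22.1058
F = MSB/MSW = 8.6652
df = (2, 20)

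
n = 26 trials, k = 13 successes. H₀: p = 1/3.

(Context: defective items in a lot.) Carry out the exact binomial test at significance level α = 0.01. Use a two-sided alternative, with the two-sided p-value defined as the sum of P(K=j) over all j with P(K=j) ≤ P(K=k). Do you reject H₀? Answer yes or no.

reject H₀: no

Exact binomial: n=26, k=13, p₀=1/3=0.3333
P(X=j) = C(n,j)·p₀^j·(1−p₀)^(n−j); p = Σ P(X=j) over j with P(X=j) ≤ P(X=13)
p-value (two-sided) = 0.09404
At α=0.01: p ≥ α → fail to reject H₀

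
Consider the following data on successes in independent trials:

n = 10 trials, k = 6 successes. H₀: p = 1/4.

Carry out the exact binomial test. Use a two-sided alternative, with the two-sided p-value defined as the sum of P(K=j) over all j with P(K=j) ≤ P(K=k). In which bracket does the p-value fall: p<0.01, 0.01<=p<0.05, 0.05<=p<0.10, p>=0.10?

p-value bracket: 0.01<=p<0.05

Exact binomial: n=10, k=6, p₀=1/4=0.2500
P(X=j) = C(n,j)·p₀^j·(1−p₀)^(n−j); p = Σ P(X=j) over j with P(X=j) ≤ P(X=6)
p-value (two-sided) = 0.01973
→ bracket: 0.01<=p<0.05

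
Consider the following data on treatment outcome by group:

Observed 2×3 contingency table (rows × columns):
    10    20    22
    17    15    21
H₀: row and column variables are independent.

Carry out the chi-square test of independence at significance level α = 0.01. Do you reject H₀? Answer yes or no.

Row totals [52, 53], col totals [27, 35, 43], n=105
χ² = (10−13.37)²/13.37 + (20−17.33)²/17.33 + (22−21.30)²/21.30 + (17−13.63)²/13.63 + (15−17.67)²/17.67 + (21−21.70)²/21.70 = 2.5431
df = 2
p-value (upper-tail) = 0.28040
At α=0.01: p ≥ α → fail to reject H₀

reject H₀: no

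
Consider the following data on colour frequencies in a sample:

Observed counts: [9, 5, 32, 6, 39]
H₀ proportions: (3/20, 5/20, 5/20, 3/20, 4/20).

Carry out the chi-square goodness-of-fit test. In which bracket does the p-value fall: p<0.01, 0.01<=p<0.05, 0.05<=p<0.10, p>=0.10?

n = 91; E_i = n·p_i = [13.65, 22.75, 22.75, 13.65, 18.20]
χ² = (9−13.65)²/13.65 + (5−22.75)²/22.75 + (32−22.75)²/22.75 + (6−13.65)²/13.65 + (39−18.20)²/18.20 = 47.2527
df = 4
p-value (upper-tail) = 0.00000
→ bracket: p<0.01

p-value bracket: p<0.01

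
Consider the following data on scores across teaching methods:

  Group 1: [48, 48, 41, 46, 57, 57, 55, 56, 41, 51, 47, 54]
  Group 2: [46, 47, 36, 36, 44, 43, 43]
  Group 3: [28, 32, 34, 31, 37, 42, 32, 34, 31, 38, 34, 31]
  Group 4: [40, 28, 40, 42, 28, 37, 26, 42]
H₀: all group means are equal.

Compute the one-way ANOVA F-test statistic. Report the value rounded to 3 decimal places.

Group means [50.08, 42.14, 33.67, 35.38], grand mean 40.590
SSB = Σnᵢ(x̄ᵢ−x̄)² = 1891.120; SSW = ΣΣ(x−x̄ᵢ)² = 978.315
MSB = 1891.120/3 = 630.3735; MSW = 978.315/35 = 27.9519
F = MSB/MSW = 22.5521
df = (3, 35)

test statistic = 22.552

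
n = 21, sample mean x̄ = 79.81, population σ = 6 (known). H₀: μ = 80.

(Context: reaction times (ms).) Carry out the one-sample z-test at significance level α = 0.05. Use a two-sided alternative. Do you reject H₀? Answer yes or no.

reject H₀: no

SE = σ/√n = 6/√21 = 1.3093
z = (x̄−μ₀)/SE = (79.81−80)/1.3093 = -0.1451
p-value (two-sided) = 0.88462
At α=0.05: p ≥ α → fail to reject H₀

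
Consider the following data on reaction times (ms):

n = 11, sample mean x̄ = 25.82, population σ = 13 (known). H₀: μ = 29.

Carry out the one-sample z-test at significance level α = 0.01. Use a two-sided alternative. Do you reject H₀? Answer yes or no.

reject H₀: no

SE = σ/√n = 13/√11 = 3.9196
z = (x̄−μ₀)/SE = (25.82−29)/3.9196 = -0.8113
p-value (two-sided) = 0.41719
At α=0.01: p ≥ α → fail to reject H₀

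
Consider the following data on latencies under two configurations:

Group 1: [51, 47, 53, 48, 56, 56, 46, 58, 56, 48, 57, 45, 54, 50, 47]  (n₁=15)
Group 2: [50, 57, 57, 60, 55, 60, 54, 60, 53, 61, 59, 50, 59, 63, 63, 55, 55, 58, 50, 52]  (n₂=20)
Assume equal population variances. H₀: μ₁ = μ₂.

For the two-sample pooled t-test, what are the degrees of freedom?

degrees of freedom = 33

df = n₁ + n₂ − 2 = 15 + 20 − 2 = 33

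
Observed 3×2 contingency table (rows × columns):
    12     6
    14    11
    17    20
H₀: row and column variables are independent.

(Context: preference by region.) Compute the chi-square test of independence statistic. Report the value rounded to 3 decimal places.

Row totals [18, 25, 37], col totals [43, 37], n=80
χ² = (12−9.68)²/9.68 + (6−8.32)²/8.32 + (14−13.44)²/13.44 + (11−11.56)²/11.56 + (17−19.89)²/19.89 + (20−17.11)²/17.11 = 2.1654
df = 2

test statistic = 2.165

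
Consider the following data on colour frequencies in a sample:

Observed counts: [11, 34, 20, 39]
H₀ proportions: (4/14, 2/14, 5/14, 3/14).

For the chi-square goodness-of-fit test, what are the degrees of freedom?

degrees of freedom = 3

df = k − 1 = 4 − 1 = 3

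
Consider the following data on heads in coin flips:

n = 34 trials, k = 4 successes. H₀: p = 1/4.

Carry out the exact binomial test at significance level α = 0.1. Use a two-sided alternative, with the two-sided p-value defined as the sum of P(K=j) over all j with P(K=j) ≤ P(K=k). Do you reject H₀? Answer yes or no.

reject H₀: yes

Exact binomial: n=34, k=4, p₀=1/4=0.2500
P(X=j) = C(n,j)·p₀^j·(1−p₀)^(n−j); p = Σ P(X=j) over j with P(X=j) ≤ P(X=4)
p-value (two-sided) = 0.07720
At α=0.1: p < α → reject H₀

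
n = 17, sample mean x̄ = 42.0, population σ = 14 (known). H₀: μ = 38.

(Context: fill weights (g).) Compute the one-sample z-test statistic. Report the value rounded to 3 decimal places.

SE = σ/√n = 14/√17 = 3.3955
z = (x̄−μ₀)/SE = (42.0−38)/3.3955 = 1.1780

test statistic = 1.178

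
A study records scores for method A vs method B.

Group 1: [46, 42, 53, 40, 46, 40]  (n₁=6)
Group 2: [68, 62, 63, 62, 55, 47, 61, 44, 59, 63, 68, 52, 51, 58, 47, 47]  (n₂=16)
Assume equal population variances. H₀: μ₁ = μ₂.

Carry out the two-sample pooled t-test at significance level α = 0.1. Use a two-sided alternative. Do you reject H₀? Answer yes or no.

x̄₁=44.500, s₁=4.970, n₁=6
x̄₂=56.688, s₂=7.821, n₂=16
s_p² = [5·4.970² + 15·7.821²]/20 = 52.0469
SE = √(s_p²·(1/6+1/16)) = 3.4536
t = (44.500−56.688)/3.4536 = -3.5289
df = 20
p-value (two-sided) = 0.00211
At α=0.1: p < α → reject H₀

reject H₀: yes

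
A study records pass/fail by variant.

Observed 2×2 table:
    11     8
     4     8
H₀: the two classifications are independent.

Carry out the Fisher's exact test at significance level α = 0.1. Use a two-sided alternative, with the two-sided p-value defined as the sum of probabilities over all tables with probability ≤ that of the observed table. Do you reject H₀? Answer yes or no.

Margins: r₁=19, r₂=12, c₁=15, c₂=16, n=31
p_obs = C(19,11)·C(12,4)/C(31,15); sum pmf over tables with pmf ≤ p_obs
p-value (two-sided) = 0.27337
At α=0.1: p ≥ α → fail to reject H₀

reject H₀: no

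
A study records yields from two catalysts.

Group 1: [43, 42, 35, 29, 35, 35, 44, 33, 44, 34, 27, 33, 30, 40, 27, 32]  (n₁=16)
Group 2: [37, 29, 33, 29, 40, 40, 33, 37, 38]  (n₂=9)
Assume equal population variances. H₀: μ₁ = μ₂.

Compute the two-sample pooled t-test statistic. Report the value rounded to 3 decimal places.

x̄₁=35.188, s₁=5.811, n₁=16
x̄₂=35.111, s₂=4.285, n₂=9
s_p² = [15·5.811² + 8·4.285²]/23 = 28.4055
SE = √(s_p²·(1/16+1/9)) = 2.2207
t = (35.188−35.111)/2.2207 = 0.0344
df = 23

test statistic = 0.034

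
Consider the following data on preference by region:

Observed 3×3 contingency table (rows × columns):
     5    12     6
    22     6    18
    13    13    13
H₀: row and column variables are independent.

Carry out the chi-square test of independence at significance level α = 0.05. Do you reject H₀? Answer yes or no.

reject H₀: yes

Row totals [23, 46, 39], col totals [40, 31, 37], n=108
χ² = (5−8.52)²/8.52 + (12−6.60)²/6.60 + (6−7.88)²/7.88 + (22−17.04)²/17.04 + (6−13.20)²/13.20 + (18−15.76)²/15.76 + (13−14.44)²/14.44 + (13−11.19)²/11.19 + (13−13.36)²/13.36 = 12.4556
df = 4
p-value (upper-tail) = 0.01427
At α=0.05: p < α → reject H₀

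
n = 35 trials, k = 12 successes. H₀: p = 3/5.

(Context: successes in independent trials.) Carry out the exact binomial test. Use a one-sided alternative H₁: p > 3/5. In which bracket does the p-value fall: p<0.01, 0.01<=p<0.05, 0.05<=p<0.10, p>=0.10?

p-value bracket: p>=0.10

Exact binomial: n=35, k=12, p₀=3/5=0.6000
P(X≥12) from Σ C(n,i)·p₀^i·(1−p₀)^(n−i)
p-value (one-sided, H₁ greater) = 0.99941
→ bracket: p>=0.10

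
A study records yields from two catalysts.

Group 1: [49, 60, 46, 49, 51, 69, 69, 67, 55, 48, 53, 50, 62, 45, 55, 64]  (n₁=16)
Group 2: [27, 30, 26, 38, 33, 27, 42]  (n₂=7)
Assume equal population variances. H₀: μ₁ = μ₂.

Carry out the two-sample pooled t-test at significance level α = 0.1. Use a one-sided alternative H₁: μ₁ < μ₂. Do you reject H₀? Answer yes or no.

x̄₁=55.750, s₁=8.283, n₁=16
x̄₂=31.857, s₂=6.149, n₂=7
s_p² = [15·8.283² + 6·6.149²]/21 = 59.8027
SE = √(s_p²·(1/16+1/7)) = 3.5044
t = (55.750−31.857)/3.5044 = 6.8179
df = 21
p-value (one-sided, H₁ less) = 1.00000
At α=0.1: p ≥ α → fail to reject H₀

reject H₀: no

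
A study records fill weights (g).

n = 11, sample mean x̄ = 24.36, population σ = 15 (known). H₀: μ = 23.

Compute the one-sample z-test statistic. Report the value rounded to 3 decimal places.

test statistic = 0.301

SE = σ/√n = 15/√11 = 4.5227
z = (x̄−μ₀)/SE = (24.36−23)/4.5227 = 0.3007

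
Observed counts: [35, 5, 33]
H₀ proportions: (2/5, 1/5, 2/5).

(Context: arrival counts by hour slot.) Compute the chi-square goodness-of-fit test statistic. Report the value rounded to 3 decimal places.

n = 73; E_i = n·p_i = [29.20, 14.60, 29.20]
χ² = (35−29.20)²/29.20 + (5−14.60)²/14.60 + (33−29.20)²/29.20 = 7.9589
df = 2

test statistic = 7.959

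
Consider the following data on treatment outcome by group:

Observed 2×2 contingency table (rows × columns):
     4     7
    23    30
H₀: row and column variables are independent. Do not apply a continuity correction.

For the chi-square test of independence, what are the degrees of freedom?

df = (r−1)(c−1) = (2−1)·(2−1) = 1

degrees of freedom = 1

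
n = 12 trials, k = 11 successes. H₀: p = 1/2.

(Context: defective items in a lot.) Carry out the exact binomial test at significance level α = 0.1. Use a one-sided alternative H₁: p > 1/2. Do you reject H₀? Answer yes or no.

Exact binomial: n=12, k=11, p₀=1/2=0.5000
P(X≥11) from Σ C(n,i)·p₀^i·(1−p₀)^(n−i)
p-value (one-sided, H₁ greater) = 0.00317
At α=0.1: p < α → reject H₀

reject H₀: yes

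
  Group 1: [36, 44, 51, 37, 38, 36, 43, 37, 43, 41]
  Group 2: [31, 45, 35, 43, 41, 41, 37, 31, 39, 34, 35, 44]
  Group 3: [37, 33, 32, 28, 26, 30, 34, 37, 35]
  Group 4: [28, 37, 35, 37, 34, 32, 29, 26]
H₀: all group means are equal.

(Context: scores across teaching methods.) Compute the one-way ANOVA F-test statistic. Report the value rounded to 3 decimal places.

test statistic = 7.956

Group means [40.60, 38.00, 32.44, 32.25], grand mean 36.205
SSB = Σnᵢ(x̄ᵢ−x̄)² = 484.237; SSW = ΣΣ(x−x̄ᵢ)² = 710.122
MSB = 484.237/3 = 161.4123; MSW = 710.122/35 = 20.2892
F = MSB/MSW = 7.9556
df = (3, 35)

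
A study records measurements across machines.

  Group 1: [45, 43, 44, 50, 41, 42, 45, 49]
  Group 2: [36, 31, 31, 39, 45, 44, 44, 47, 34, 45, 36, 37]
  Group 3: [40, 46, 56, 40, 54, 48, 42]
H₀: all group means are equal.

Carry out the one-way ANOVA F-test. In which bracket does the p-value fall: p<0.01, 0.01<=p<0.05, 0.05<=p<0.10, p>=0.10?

p-value bracket: 0.01<=p<0.05

Group means [44.88, 39.08, 46.57], grand mean 42.741
SSB = Σnᵢ(x̄ᵢ−x̄)² = 299.679; SSW = ΣΣ(x−x̄ᵢ)² = 685.506
MSB = 299.679/2 = 149.8396; MSW = 685.506/24 = 28.5627
F = MSB/MSW = 5.2460
df = (2, 24)
p-value (upper-tail) = 0.01288
→ bracket: 0.01<=p<0.05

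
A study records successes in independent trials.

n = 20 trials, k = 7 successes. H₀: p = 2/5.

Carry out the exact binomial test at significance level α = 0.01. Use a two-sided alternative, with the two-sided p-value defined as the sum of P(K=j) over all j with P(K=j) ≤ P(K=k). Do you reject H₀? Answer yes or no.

reject H₀: no

Exact binomial: n=20, k=7, p₀=2/5=0.4000
P(X=j) = C(n,j)·p₀^j·(1−p₀)^(n−j); p = Σ P(X=j) over j with P(X=j) ≤ P(X=7)
p-value (two-sided) = 0.82029
At α=0.01: p ≥ α → fail to reject H₀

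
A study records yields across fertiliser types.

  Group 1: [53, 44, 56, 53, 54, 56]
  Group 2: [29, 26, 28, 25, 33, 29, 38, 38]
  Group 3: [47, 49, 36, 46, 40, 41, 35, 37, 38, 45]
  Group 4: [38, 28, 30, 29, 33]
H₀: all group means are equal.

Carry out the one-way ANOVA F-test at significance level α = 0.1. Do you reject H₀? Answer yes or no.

Group means [52.67, 30.75, 41.40, 31.60], grand mean 39.103
SSB = Σnᵢ(x̄ᵢ−x̄)² = 1996.256; SSW = ΣΣ(x−x̄ᵢ)² = 570.433
MSB = 1996.256/3 = 665.4188; MSW = 570.433/25 = 22.8173
F = MSB/MSW = 29.1629
df = (3, 25)
p-value (upper-tail) = 0.00000
At α=0.1: p < α → reject H₀

reject H₀: yes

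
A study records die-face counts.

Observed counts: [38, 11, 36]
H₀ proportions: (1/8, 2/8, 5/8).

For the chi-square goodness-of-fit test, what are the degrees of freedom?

degrees of freedom = 2

df = k − 1 = 3 − 1 = 2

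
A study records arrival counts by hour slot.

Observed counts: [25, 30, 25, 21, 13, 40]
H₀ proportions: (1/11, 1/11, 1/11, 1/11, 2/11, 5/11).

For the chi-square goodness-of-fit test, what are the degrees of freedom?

df = k − 1 = 6 − 1 = 5

degrees of freedom = 5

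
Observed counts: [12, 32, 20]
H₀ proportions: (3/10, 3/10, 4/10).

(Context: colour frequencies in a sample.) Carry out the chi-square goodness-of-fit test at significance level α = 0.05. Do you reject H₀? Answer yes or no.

n = 64; E_i = n·p_i = [19.20, 19.20, 25.60]
χ² = (12−19.20)²/19.20 + (32−19.20)²/19.20 + (20−25.60)²/25.60 = 12.4583
df = 2
p-value (upper-tail) = 0.00197
At α=0.05: p < α → reject H₀

reject H₀: yes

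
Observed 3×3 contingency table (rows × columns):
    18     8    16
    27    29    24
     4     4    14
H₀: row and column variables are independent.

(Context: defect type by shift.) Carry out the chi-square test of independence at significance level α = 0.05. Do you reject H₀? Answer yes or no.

reject H₀: yes

Row totals [42, 80, 22], col totals [49, 41, 54], n=144
χ² = (18−14.29)²/14.29 + (8−11.96)²/11.96 + (16−15.75)²/15.75 + (27−27.22)²/27.22 + (29−22.78)²/22.78 + (24−30.00)²/30.00 + (4−7.49)²/7.49 + (4−6.26)²/6.26 + (14−8.25)²/8.25 = 11.6272
df = 4
p-value (upper-tail) = 0.02035
At α=0.05: p < α → reject H₀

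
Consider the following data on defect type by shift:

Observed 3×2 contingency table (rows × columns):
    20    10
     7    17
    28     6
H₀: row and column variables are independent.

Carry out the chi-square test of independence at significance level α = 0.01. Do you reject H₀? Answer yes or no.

reject H₀: yes

Row totals [30, 24, 34], col totals [55, 33], n=88
χ² = (20−18.75)²/18.75 + (10−11.25)²/11.25 + (7−15.00)²/15.00 + (17−9.00)²/9.00 + (28−21.25)²/21.25 + (6−12.75)²/12.75 = 17.3176
df = 2
p-value (upper-tail) = 0.00017
At α=0.01: p < α → reject H₀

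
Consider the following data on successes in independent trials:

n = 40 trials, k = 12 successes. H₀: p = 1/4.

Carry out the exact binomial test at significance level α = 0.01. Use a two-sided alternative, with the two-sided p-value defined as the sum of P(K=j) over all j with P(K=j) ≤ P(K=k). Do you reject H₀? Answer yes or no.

Exact binomial: n=40, k=12, p₀=1/4=0.2500
P(X=j) = C(n,j)·p₀^j·(1−p₀)^(n−j); p = Σ P(X=j) over j with P(X=j) ≤ P(X=12)
p-value (two-sided) = 0.46681
At α=0.01: p ≥ α → fail to reject H₀

reject H₀: no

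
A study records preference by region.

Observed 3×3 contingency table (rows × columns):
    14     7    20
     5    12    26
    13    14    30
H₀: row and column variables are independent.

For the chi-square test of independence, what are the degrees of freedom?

degrees of freedom = 4

df = (r−1)(c−1) = (3−1)·(3−1) = 4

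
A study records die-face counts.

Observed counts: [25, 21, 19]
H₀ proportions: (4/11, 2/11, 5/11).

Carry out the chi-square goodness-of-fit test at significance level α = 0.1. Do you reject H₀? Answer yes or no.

reject H₀: yes

n = 65; E_i = n·p_i = [23.64, 11.82, 29.55]
χ² = (25−23.64)²/23.64 + (21−11.82)²/11.82 + (19−29.55)²/29.55 = 10.9762
df = 2
p-value (upper-tail) = 0.00414
At α=0.1: p < α → reject H₀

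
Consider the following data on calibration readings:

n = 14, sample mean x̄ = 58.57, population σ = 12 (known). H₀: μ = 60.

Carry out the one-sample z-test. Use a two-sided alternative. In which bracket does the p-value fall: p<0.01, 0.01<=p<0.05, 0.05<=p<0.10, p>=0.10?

SE = σ/√n = 12/√14 = 3.2071
z = (x̄−μ₀)/SE = (58.57−60)/3.2071 = -0.4459
p-value (two-sided) = 0.65568
→ bracket: p>=0.10

p-value bracket: p>=0.10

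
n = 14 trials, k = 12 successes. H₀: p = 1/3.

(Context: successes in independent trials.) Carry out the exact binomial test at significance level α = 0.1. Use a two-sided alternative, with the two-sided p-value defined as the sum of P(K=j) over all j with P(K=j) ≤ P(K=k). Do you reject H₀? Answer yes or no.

reject H₀: yes

Exact binomial: n=14, k=12, p₀=1/3=0.3333
P(X=j) = C(n,j)·p₀^j·(1−p₀)^(n−j); p = Σ P(X=j) over j with P(X=j) ≤ P(X=12)
p-value (two-sided) = 0.00008
At α=0.1: p < α → reject H₀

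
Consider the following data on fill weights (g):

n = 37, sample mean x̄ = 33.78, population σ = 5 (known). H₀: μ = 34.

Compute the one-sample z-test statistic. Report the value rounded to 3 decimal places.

test statistic = -0.268

SE = σ/√n = 5/√37 = 0.8220
z = (x̄−μ₀)/SE = (33.78−34)/0.8220 = -0.2676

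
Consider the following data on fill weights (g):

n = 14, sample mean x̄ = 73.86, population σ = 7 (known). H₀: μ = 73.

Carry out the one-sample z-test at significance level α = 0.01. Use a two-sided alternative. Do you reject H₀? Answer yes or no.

SE = σ/√n = 7/√14 = 1.8708
z = (x̄−μ₀)/SE = (73.86−73)/1.8708 = 0.4597
p-value (two-sided) = 0.64574
At α=0.01: p ≥ α → fail to reject H₀

reject H₀: no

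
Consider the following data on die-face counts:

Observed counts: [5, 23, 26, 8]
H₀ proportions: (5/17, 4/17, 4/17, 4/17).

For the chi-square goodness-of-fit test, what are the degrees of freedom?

df = k − 1 = 4 − 1 = 3

degrees of freedom = 3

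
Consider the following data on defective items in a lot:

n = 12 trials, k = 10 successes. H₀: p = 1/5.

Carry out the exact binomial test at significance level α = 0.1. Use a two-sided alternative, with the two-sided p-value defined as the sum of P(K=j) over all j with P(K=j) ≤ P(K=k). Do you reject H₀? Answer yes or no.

reject H₀: yes

Exact binomial: n=12, k=10, p₀=1/5=0.2000
P(X=j) = C(n,j)·p₀^j·(1−p₀)^(n−j); p = Σ P(X=j) over j with P(X=j) ≤ P(X=10)
p-value (two-sided) = 0.00000
At α=0.1: p < α → reject H₀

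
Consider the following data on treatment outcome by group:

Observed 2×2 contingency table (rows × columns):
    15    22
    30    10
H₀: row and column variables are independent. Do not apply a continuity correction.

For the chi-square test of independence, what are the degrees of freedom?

df = (r−1)(c−1) = (2−1)·(2−1) = 1

degrees of freedom = 1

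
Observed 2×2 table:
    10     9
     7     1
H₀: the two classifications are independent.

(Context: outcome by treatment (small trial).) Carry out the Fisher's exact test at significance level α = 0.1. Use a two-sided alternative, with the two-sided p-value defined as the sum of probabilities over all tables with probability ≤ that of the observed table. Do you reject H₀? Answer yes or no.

Margins: r₁=19, r₂=8, c₁=17, c₂=10, n=27
p_obs = C(19,10)·C(8,7)/C(27,17); sum pmf over tables with pmf ≤ p_obs
p-value (two-sided) = 0.18954
At α=0.1: p ≥ α → fail to reject H₀

reject H₀: no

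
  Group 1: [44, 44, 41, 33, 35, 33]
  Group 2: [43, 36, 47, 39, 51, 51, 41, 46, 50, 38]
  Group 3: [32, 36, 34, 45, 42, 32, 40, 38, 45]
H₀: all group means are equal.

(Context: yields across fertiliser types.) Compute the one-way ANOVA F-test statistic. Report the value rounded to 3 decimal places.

test statistic = 3.686

Group means [38.33, 44.20, 38.22], grand mean 40.640
SSB = Σnᵢ(x̄ᵢ−x̄)² = 211.271; SSW = ΣΣ(x−x̄ᵢ)² = 630.489
MSB = 211.271/2 = 105.6356; MSW = 630.489/22 = 28.6586
F = MSB/MSW = 3.6860
df = (2, 22)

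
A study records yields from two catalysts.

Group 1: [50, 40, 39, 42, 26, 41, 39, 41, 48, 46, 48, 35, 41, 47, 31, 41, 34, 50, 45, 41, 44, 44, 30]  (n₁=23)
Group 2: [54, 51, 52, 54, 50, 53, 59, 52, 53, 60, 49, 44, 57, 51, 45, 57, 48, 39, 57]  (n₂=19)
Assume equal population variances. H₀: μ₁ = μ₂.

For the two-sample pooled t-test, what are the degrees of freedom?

degrees of freedom = 40

df = n₁ + n₂ − 2 = 23 + 19 − 2 = 40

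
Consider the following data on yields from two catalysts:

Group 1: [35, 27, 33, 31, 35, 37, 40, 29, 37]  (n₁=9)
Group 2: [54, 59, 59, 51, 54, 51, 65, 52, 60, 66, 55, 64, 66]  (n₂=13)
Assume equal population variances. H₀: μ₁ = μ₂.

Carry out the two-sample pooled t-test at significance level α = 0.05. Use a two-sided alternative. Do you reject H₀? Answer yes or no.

reject H₀: yes

x̄₁=33.778, s₁=4.177, n₁=9
x̄₂=58.154, s₂=5.728, n₂=13
s_p² = [8·4.177² + 12·5.728²]/20 = 26.6624
SE = √(s_p²·(1/9+1/13)) = 2.2391
t = (33.778−58.154)/2.2391 = -10.8867
df = 20
p-value (two-sided) = 0.00000
At α=0.05: p < α → reject H₀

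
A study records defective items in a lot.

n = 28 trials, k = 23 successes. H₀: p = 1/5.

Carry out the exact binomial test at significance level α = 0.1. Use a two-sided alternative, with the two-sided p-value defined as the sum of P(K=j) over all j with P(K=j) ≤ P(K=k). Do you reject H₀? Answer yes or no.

reject H₀: yes

Exact binomial: n=28, k=23, p₀=1/5=0.2000
P(X=j) = C(n,j)·p₀^j·(1−p₀)^(n−j); p = Σ P(X=j) over j with P(X=j) ≤ P(X=23)
p-value (two-sided) = 0.00000
At α=0.1: p < α → reject H₀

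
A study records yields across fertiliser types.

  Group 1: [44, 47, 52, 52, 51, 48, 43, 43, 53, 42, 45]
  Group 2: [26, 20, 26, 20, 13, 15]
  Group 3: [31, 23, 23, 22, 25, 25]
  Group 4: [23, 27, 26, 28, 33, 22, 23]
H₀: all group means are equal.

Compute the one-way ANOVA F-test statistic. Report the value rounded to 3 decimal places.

Group means [47.27, 20.00, 24.83, 26.00], grand mean 32.367
SSB = Σnᵢ(x̄ᵢ−x̄)² = 3985.952; SSW = ΣΣ(x−x̄ᵢ)² = 459.015
MSB = 3985.952/3 = 1328.6505; MSW = 459.015/26 = 17.6544
F = MSB/MSW = 75.2588
df = (3, 26)

test statistic = 75.259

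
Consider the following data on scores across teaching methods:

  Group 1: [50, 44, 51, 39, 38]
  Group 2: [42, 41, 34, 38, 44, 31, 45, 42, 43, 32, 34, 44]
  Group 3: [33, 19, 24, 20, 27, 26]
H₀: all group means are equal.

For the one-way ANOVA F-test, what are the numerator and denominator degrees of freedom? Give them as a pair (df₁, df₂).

k = 3 groups, N = 23 total
df = (k−1, N−k) = (3−1, 23−3) = (2, 20)

degrees of freedom = [2, 20]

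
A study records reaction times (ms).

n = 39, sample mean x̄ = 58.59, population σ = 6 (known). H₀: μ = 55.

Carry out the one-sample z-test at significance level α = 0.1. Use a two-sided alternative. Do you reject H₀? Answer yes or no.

reject H₀: yes

SE = σ/√n = 6/√39 = 0.9608
z = (x̄−μ₀)/SE = (58.59−55)/0.9608 = 3.7366
p-value (two-sided) = 0.00019
At α=0.1: p < α → reject H₀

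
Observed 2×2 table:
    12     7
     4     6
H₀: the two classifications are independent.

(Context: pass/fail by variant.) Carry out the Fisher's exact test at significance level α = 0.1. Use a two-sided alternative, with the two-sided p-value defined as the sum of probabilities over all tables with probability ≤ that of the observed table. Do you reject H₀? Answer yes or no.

reject H₀: no

Margins: r₁=19, r₂=10, c₁=16, c₂=13, n=29
p_obs = C(19,12)·C(10,4)/C(29,16); sum pmf over tables with pmf ≤ p_obs
p-value (two-sided) = 0.27014
At α=0.1: p ≥ α → fail to reject H₀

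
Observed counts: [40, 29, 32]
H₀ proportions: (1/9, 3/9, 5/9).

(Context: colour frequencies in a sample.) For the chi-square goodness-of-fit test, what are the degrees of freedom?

df = k − 1 = 3 − 1 = 2

degrees of freedom = 2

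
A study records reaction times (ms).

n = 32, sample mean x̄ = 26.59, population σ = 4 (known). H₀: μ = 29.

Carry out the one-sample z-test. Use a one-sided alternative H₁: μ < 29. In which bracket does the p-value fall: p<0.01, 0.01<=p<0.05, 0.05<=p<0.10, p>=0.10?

p-value bracket: p<0.01

SE = σ/√n = 4/√32 = 0.7071
z = (x̄−μ₀)/SE = (26.59−29)/0.7071 = -3.4083
p-value (one-sided, H₁ less) = 0.00033
→ bracket: p<0.01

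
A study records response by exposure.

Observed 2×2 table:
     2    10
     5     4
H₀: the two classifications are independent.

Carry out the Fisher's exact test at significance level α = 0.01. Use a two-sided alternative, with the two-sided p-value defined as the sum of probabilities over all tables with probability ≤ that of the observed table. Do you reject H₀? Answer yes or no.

reject H₀: no

Margins: r₁=12, r₂=9, c₁=7, c₂=14, n=21
p_obs = C(12,2)·C(9,5)/C(21,7); sum pmf over tables with pmf ≤ p_obs
p-value (two-sided) = 0.15882
At α=0.01: p ≥ α → fail to reject H₀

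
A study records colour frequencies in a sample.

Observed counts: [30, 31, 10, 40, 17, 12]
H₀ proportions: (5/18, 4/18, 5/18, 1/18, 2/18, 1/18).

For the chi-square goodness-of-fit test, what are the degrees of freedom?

degrees of freedom = 5

df = k − 1 = 6 − 1 = 5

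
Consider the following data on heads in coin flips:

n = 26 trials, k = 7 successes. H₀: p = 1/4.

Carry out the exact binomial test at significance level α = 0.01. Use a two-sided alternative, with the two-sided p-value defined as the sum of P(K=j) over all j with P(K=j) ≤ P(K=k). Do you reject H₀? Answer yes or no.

Exact binomial: n=26, k=7, p₀=1/4=0.2500
P(X=j) = C(n,j)·p₀^j·(1−p₀)^(n−j); p = Σ P(X=j) over j with P(X=j) ≤ P(X=7)
p-value (two-sided) = 0.82175
At α=0.01: p ≥ α → fail to reject H₀

reject H₀: no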